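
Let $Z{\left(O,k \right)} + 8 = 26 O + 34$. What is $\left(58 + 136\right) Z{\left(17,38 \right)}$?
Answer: $90792$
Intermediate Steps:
$Z{\left(O,k \right)} = 26 + 26 O$ ($Z{\left(O,k \right)} = -8 + \left(26 O + 34\right) = -8 + \left(34 + 26 O\right) = 26 + 26 O$)
$\left(58 + 136\right) Z{\left(17,38 \right)} = \left(58 + 136\right) \left(26 + 26 \cdot 17\right) = 194 \left(26 + 442\right) = 194 \cdot 468 = 90792$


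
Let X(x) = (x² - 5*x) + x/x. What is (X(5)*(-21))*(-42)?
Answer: 882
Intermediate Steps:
X(x) = 1 + x² - 5*x (X(x) = (x² - 5*x) + 1 = 1 + x² - 5*x)
(X(5)*(-21))*(-42) = ((1 + 5² - 5*5)*(-21))*(-42) = ((1 + 25 - 25)*(-21))*(-42) = (1*(-21))*(-42) = -21*(-42) = 882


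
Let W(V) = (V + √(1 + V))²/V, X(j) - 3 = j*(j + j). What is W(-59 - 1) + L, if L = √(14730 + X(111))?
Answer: 75*√7 - (60 - I*√59)²/60 ≈ 139.41 + 15.362*I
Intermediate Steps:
X(j) = 3 + 2*j² (X(j) = 3 + j*(j + j) = 3 + j*(2*j) = 3 + 2*j²)
L = 75*√7 (L = √(14730 + (3 + 2*111²)) = √(14730 + (3 + 2*12321)) = √(14730 + (3 + 24642)) = √(14730 + 24645) = √39375 = 75*√7 ≈ 198.43)
W(V) = (V + √(1 + V))²/V
W(-59 - 1) + L = ((-59 - 1) + √(1 + (-59 - 1)))²/(-59 - 1) + 75*√7 = (-60 + √(1 - 60))²/(-60) + 75*√7 = -(-60 + √(-59))²/60 + 75*√7 = -(-60 + I*√59)²/60 + 75*√7 = 75*√7 - (-60 + I*√59)²/60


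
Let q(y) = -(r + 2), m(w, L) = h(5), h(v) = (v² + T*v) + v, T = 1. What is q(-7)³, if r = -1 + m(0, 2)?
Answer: -46656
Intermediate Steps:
h(v) = v² + 2*v (h(v) = (v² + 1*v) + v = (v² + v) + v = (v + v²) + v = v² + 2*v)
m(w, L) = 35 (m(w, L) = 5*(2 + 5) = 5*7 = 35)
r = 34 (r = -1 + 35 = 34)
q(y) = -36 (q(y) = -(34 + 2) = -1*36 = -36)
q(-7)³ = (-36)³ = -46656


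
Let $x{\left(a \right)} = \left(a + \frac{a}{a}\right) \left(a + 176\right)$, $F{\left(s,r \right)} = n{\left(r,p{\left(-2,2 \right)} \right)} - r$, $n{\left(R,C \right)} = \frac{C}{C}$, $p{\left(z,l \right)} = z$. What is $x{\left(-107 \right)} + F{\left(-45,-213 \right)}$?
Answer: $-7100$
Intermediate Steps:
$n{\left(R,C \right)} = 1$
$F{\left(s,r \right)} = 1 - r$
$x{\left(a \right)} = \left(1 + a\right) \left(176 + a\right)$ ($x{\left(a \right)} = \left(a + 1\right) \left(176 + a\right) = \left(1 + a\right) \left(176 + a\right)$)
$x{\left(-107 \right)} + F{\left(-45,-213 \right)} = \left(176 + \left(-107\right)^{2} + 177 \left(-107\right)\right) + \left(1 - -213\right) = \left(176 + 11449 - 18939\right) + \left(1 + 213\right) = -7314 + 214 = -7100$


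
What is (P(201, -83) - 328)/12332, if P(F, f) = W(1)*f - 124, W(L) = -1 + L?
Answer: -113/3083 ≈ -0.036653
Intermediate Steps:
P(F, f) = -124 (P(F, f) = (-1 + 1)*f - 124 = 0*f - 124 = 0 - 124 = -124)
(P(201, -83) - 328)/12332 = (-124 - 328)/12332 = -452*1/12332 = -113/3083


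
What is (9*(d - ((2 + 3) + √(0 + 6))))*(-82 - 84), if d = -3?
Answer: 11952 + 1494*√6 ≈ 15612.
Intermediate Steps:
(9*(d - ((2 + 3) + √(0 + 6))))*(-82 - 84) = (9*(-3 - ((2 + 3) + √(0 + 6))))*(-82 - 84) = (9*(-3 - (5 + √6)))*(-166) = (9*(-3 + (-5 - √6)))*(-166) = (9*(-8 - √6))*(-166) = (-72 - 9*√6)*(-166) = 11952 + 1494*√6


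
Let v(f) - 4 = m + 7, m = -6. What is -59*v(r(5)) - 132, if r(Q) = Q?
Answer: -427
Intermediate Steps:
v(f) = 5 (v(f) = 4 + (-6 + 7) = 4 + 1 = 5)
-59*v(r(5)) - 132 = -59*5 - 132 = -295 - 132 = -427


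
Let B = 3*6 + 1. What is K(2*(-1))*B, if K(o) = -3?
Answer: -57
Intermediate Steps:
B = 19 (B = 18 + 1 = 19)
K(2*(-1))*B = -3*19 = -57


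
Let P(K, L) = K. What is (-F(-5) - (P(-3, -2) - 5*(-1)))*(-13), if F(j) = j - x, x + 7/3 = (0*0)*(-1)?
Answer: -26/3 ≈ -8.6667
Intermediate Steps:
x = -7/3 (x = -7/3 + (0*0)*(-1) = -7/3 + 0*(-1) = -7/3 + 0 = -7/3 ≈ -2.3333)
F(j) = 7/3 + j (F(j) = j - 1*(-7/3) = j + 7/3 = 7/3 + j)
(-F(-5) - (P(-3, -2) - 5*(-1)))*(-13) = (-(7/3 - 5) - (-3 - 5*(-1)))*(-13) = (-1*(-8/3) - (-3 + 5))*(-13) = (8/3 - 1*2)*(-13) = (8/3 - 2)*(-13) = (2/3)*(-13) = -26/3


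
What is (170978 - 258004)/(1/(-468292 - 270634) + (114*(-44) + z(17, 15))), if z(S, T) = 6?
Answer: 64305774076/3702019261 ≈ 17.370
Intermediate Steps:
(170978 - 258004)/(1/(-468292 - 270634) + (114*(-44) + z(17, 15))) = (170978 - 258004)/(1/(-468292 - 270634) + (114*(-44) + 6)) = -87026/(1/(-738926) + (-5016 + 6)) = -87026/(-1/738926 - 5010) = -87026/(-3702019261/738926) = -87026*(-738926/3702019261) = 64305774076/3702019261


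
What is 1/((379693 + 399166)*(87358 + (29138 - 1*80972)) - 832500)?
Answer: 1/27667354616 ≈ 3.6144e-11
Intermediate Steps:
1/((379693 + 399166)*(87358 + (29138 - 1*80972)) - 832500) = 1/(778859*(87358 + (29138 - 80972)) - 832500) = 1/(778859*(87358 - 51834) - 832500) = 1/(778859*35524 - 832500) = 1/(27668187116 - 832500) = 1/27667354616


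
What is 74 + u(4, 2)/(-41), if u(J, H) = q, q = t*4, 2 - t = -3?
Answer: 3014/41 ≈ 73.512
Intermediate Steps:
t = 5 (t = 2 - 1*(-3) = 2 + 3 = 5)
q = 20 (q = 5*4 = 20)
u(J, H) = 20
74 + u(4, 2)/(-41) = 74 + 20/(-41) = 74 + 20*(-1/41) = 74 - 20/41 = 3014/41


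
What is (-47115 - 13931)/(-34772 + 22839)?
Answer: 61046/11933 ≈ 5.1157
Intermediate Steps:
(-47115 - 13931)/(-34772 + 22839) = -61046/(-11933) = -61046*(-1/11933) = 61046/11933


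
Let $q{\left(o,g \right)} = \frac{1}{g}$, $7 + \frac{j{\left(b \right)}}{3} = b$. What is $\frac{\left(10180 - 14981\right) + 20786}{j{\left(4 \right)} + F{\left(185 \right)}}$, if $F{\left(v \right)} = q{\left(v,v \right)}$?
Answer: $- \frac{2957225}{1664} \approx -1777.2$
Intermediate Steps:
$j{\left(b \right)} = -21 + 3 b$
$F{\left(v \right)} = \frac{1}{v}$
$\frac{\left(10180 - 14981\right) + 20786}{j{\left(4 \right)} + F{\left(185 \right)}} = \frac{\left(10180 - 14981\right) + 20786}{\left(-21 + 3 \cdot 4\right) + \frac{1}{185}} = \frac{-4801 + 20786}{\left(-21 + 12\right) + \frac{1}{185}} = \frac{15985}{-9 + \frac{1}{185}} = \frac{15985}{- \frac{1664}{185}} = 15985 \left(- \frac{185}{1664}\right) = - \frac{2957225}{1664}$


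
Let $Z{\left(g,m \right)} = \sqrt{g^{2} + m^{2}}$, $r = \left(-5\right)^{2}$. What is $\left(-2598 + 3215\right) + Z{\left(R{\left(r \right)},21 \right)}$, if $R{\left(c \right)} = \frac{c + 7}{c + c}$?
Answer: $617 + \frac{\sqrt{275881}}{25} \approx 638.01$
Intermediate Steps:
$r = 25$
$R{\left(c \right)} = \frac{7 + c}{2 c}$
$\left(-2598 + 3215\right) + Z{\left(R{\left(r \right)},21 \right)} = \left(-2598 + 3215\right) + \sqrt{\left(\frac{7 + 25}{2 \cdot 25}\right)^{2} + 21^{2}} = 617 + \sqrt{\left(\frac{1}{2} \cdot \frac{1}{25} \cdot 32\right)^{2} + 441} = 617 + \sqrt{\left(\frac{16}{25}\right)^{2} + 441} = 617 + \sqrt{\frac{256}{625} + 441} = 617 + \sqrt{\frac{275881}{625}} = 617 + \frac{\sqrt{275881}}{25}$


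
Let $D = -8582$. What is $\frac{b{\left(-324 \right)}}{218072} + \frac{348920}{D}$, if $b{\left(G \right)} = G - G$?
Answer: $- \frac{174460}{4291} \approx -40.657$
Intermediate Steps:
$b{\left(G \right)} = 0$
$\frac{b{\left(-324 \right)}}{218072} + \frac{348920}{D} = \frac{0}{218072} + \frac{348920}{-8582} = 0 \cdot \frac{1}{218072} + 348920 \left(- \frac{1}{8582}\right) = 0 - \frac{174460}{4291} = - \frac{174460}{4291}$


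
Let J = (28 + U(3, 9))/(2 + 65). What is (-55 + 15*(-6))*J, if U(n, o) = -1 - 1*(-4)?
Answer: -4495/67 ≈ -67.090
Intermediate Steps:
U(n, o) = 3 (U(n, o) = -1 + 4 = 3)
J = 31/67 (J = (28 + 3)/(2 + 65) = 31/67 ≈ 0.46269)
(-55 + 15*(-6))*J = (-55 + 15*(-6))*(31/67) = (-55 - 90)*(31/67) = -145*31/67 = -4495/67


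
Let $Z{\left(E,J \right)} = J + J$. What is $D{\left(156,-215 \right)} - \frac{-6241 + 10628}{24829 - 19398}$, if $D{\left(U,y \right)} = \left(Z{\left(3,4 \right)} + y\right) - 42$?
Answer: $- \frac{1356706}{5431} \approx -249.81$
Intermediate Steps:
$Z{\left(E,J \right)} = 2 J$
$D{\left(U,y \right)} = -34 + y$ ($D{\left(U,y \right)} = \left(2 \cdot 4 + y\right) - 42 = \left(8 + y\right) - 42 = -34 + y$)
$D{\left(156,-215 \right)} - \frac{-6241 + 10628}{24829 - 19398} = \left(-34 - 215\right) - \frac{-6241 + 10628}{24829 - 19398} = -249 - \frac{4387}{5431} = - \frac{1356706}{5431}$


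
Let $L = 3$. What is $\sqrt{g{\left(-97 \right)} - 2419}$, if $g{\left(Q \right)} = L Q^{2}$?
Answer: $4 \sqrt{1613} \approx 160.65$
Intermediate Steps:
$g{\left(Q \right)} = 3 Q^{2}$
$\sqrt{g{\left(-97 \right)} - 2419} = \sqrt{3 \left(-97\right)^{2} - 2419} = \sqrt{3 \cdot 9409 - 2419} = \sqrt{28227 - 2419} = \sqrt{25808} = 4 \sqrt{1613}$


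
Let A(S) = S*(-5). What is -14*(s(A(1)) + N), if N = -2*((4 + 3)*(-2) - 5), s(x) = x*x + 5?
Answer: -952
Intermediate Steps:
A(S) = -5*S
s(x) = 5 + x**2 (s(x) = x**2 + 5 = 5 + x**2)
N = 38 (N = -2*(7*(-2) - 5) = -2*(-14 - 5) = -2*(-19) = 38)
-14*(s(A(1)) + N) = -14*((5 + (-5*1)**2) + 38) = -14*((5 + (-5)**2) + 38) = -14*((5 + 25) + 38) = -14*(30 + 38) = -14*68 = -952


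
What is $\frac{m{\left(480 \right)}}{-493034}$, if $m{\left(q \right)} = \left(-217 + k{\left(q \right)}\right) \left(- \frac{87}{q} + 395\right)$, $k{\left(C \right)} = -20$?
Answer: $\frac{14971527}{78885440} \approx 0.18979$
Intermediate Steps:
$m{\left(q \right)} = -93615 + \frac{20619}{q}$ ($m{\left(q \right)} = \left(-217 - 20\right) \left(- \frac{87}{q} + 395\right) = - 237 \left(395 - \frac{87}{q}\right) = -93615 + \frac{20619}{q}$)
$\frac{m{\left(480 \right)}}{-493034} = \frac{-93615 + \frac{20619}{480}}{-493034} = \left(-93615 + 20619 \cdot \frac{1}{480}\right) \left(- \frac{1}{493034}\right) = \left(-93615 + \frac{6873}{160}\right) \left(- \frac{1}{493034}\right) = \left(- \frac{14971527}{160}\right) \left(- \frac{1}{493034}\right) = \frac{14971527}{78885440}$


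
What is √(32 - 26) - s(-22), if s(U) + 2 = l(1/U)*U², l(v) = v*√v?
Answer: 2 + √6 + I*√22 ≈ 4.4495 + 4.6904*I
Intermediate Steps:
l(v) = v^(3/2)
s(U) = -2 + U²*(1/U)^(3/2) (s(U) = -2 + (1/U)^(3/2)*U² = -2 + U²*(1/U)^(3/2))
√(32 - 26) - s(-22) = √(32 - 26) - (-2 + (-22)²*(1/(-22))^(3/2)) = √6 - (-2 + 484*(-1/22)^(3/2)) = √6 - (-2 + 484*(-I*√22/484)) = √6 - (-2 - I*√22) = √6 + (2 + I*√22) = 2 + √6 + I*√22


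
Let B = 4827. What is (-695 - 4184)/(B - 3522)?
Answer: -4879/1305 ≈ -3.7387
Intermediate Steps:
(-695 - 4184)/(B - 3522) = (-695 - 4184)/(4827 - 3522) = -4879/1305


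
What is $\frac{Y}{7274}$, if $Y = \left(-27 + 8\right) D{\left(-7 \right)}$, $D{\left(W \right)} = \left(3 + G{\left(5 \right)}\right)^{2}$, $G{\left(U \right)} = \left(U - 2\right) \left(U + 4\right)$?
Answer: $- \frac{8550}{3637} \approx -2.3508$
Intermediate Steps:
$G{\left(U \right)} = \left(-2 + U\right) \left(4 + U\right)$
$D{\left(W \right)} = 900$ ($D{\left(W \right)} = \left(3 + \left(-8 + 5^{2} + 2 \cdot 5\right)\right)^{2} = \left(3 + \left(-8 + 25 + 10\right)\right)^{2} = \left(3 + 27\right)^{2} = 30^{2} = 900$)
$Y = -17100$ ($Y = \left(-27 + 8\right) 900 = \left(-19\right) 900 = -17100$)
$\frac{Y}{7274} = - \frac{17100}{7274} = \left(-17100\right) \frac{1}{7274} = - \frac{8550}{3637}$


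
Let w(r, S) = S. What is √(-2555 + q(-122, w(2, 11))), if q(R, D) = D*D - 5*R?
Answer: 4*I*√114 ≈ 42.708*I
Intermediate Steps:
q(R, D) = D² - 5*R
√(-2555 + q(-122, w(2, 11))) = √(-2555 + (11² - 5*(-122))) = √(-2555 + (121 + 610)) = √(-2555 + 731) = √(-1824) = 4*I*√114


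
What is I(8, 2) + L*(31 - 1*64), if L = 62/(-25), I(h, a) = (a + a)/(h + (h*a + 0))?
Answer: 12301/150 ≈ 82.007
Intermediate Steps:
I(h, a) = 2*a/(h + a*h) (I(h, a) = (2*a)/(h + (a*h + 0)) = (2*a)/(h + a*h) = 2*a/(h + a*h))
L = -62/25 (L = 62*(-1/25) = -62/25 ≈ -2.4800)
I(8, 2) + L*(31 - 1*64) = 2*2/(8*(1 + 2)) - 62*(31 - 1*64)/25 = 2*2*(⅛)/3 - 62*(31 - 64)/25 = 2*2*(⅛)*(⅓) - 62/25*(-33) = ⅙ + 2046/25 = 12301/150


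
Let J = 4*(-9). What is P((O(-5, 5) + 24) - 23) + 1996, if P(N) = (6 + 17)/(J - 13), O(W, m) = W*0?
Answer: 97781/49 ≈ 1995.5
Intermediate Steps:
J = -36
O(W, m) = 0
P(N) = -23/49 (P(N) = (6 + 17)/(-36 - 13) = 23/(-49) = 23*(-1/49) = -23/49)
P((O(-5, 5) + 24) - 23) + 1996 = -23/49 + 1996 = 97781/49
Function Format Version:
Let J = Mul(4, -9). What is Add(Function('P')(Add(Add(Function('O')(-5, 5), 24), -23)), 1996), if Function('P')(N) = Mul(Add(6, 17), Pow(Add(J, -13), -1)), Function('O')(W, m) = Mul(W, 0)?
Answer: Rational(97781, 49) ≈ 1995.5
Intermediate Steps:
J = -36
Function('O')(W, m) = 0
Function('P')(N) = Rational(-23, 49) (Function('P')(N) = Mul(Add(6, 17), Pow(Add(-36, -13), -1)) = Mul(23, Pow(-49, -1)) = Mul(23, Rational(-1, 49)) = Rational(-23, 49))
Add(Function('P')(Add(Add(Function('O')(-5, 5), 24), -23)), 1996) = Add(Rational(-23, 49), 1996) = Rational(97781, 49)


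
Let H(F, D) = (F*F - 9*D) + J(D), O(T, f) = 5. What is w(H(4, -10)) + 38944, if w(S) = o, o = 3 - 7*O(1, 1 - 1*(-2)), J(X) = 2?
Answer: 38912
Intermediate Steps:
H(F, D) = 2 + F² - 9*D (H(F, D) = (F*F - 9*D) + 2 = (F² - 9*D) + 2 = 2 + F² - 9*D)
o = -32 (o = 3 - 7*5 = 3 - 35 = -32)
w(S) = -32
w(H(4, -10)) + 38944 = -32 + 38944 = 38912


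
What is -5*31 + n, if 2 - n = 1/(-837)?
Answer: -128060/837 ≈ -153.00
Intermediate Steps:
n = 1675/837 (n = 2 - 1/(-837) = 2 - 1*(-1/837) = 2 + 1/837 = 1675/837 ≈ 2.0012)
-5*31 + n = -5*31 + 1675/837 = -155 + 1675/837 = -128060/837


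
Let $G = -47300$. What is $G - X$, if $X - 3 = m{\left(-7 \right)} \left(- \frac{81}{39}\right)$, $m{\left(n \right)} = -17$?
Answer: $- \frac{615398}{13} \approx -47338.0$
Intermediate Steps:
$X = \frac{498}{13}$ ($X = 3 - 17 \left(- \frac{81}{39}\right) = 3 - 17 \left(\left(-81\right) \frac{1}{39}\right) = 3 - - \frac{459}{13} = 3 + \frac{459}{13} = \frac{498}{13} \approx 38.308$)
$G - X = -47300 - \frac{498}{13} = - \frac{615398}{13}$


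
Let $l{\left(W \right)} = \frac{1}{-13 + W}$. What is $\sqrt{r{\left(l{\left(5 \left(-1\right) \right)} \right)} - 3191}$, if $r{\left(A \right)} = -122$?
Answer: $i \sqrt{3313} \approx 57.559 i$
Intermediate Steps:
$\sqrt{r{\left(l{\left(5 \left(-1\right) \right)} \right)} - 3191} = \sqrt{-122 - 3191} = \sqrt{-3313} = i \sqrt{3313}$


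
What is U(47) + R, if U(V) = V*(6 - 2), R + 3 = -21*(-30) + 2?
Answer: 817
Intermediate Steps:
R = 629 (R = -3 + (-21*(-30) + 2) = -3 + (630 + 2) = -3 + 632 = 629)
U(V) = 4*V (U(V) = V*4 = 4*V)
U(47) + R = 4*47 + 629 = 188 + 629 = 817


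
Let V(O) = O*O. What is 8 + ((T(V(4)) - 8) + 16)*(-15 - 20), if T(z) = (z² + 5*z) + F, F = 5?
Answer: -12207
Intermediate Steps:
V(O) = O²
T(z) = 5 + z² + 5*z (T(z) = (z² + 5*z) + 5 = 5 + z² + 5*z)
8 + ((T(V(4)) - 8) + 16)*(-15 - 20) = 8 + (((5 + (4²)² + 5*4²) - 8) + 16)*(-15 - 20) = 8 + (((5 + 16² + 5*16) - 8) + 16)*(-35) = 8 + (((5 + 256 + 80) - 8) + 16)*(-35) = 8 + ((341 - 8) + 16)*(-35) = 8 + (333 + 16)*(-35) = 8 + 349*(-35) = 8 - 12215 = -12207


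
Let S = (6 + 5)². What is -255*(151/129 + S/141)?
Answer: -1045500/2021 ≈ -517.32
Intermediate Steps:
S = 121 (S = 11² = 121)
-255*(151/129 + S/141) = -255*(151/129 + 121/141) = -255*4100/2021 = -1045500/2021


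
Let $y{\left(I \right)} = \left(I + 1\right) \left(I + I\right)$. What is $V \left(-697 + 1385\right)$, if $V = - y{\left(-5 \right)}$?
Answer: $-27520$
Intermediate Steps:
$y{\left(I \right)} = 2 I \left(1 + I\right)$ ($y{\left(I \right)} = \left(1 + I\right) 2 I = 2 I \left(1 + I\right)$)
$V = -40$ ($V = - 2 \left(-5\right) \left(1 - 5\right) = - 2 \left(-5\right) \left(-4\right) = \left(-1\right) 40 = -40$)
$V \left(-697 + 1385\right) = - 40 \left(-697 + 1385\right) = \left(-40\right) 688 = -27520$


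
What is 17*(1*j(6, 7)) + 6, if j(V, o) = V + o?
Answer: 227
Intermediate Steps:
17*(1*j(6, 7)) + 6 = 17*(1*(6 + 7)) + 6 = 17*(1*13) + 6 = 17*13 + 6 = 221 + 6 = 227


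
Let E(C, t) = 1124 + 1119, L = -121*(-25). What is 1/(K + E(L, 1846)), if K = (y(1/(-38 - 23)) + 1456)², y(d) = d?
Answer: 3721/7896450428 ≈ 4.7122e-7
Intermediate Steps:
L = 3025
E(C, t) = 2243
K = 7888104225/3721 (K = (1/(-38 - 23) + 1456)² = (1/(-61) + 1456)² = (-1/61 + 1456)² = (88815/61)² = 7888104225/3721 ≈ 2.1199e+6)
1/(K + E(L, 1846)) = 1/(7888104225/3721 + 2243) = 1/(7896450428/3721) = 3721/7896450428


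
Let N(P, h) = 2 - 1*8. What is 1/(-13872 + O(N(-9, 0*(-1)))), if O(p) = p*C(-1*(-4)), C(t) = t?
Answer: -1/13896 ≈ -7.1963e-5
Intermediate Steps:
N(P, h) = -6 (N(P, h) = 2 - 8 = -6)
O(p) = 4*p (O(p) = p*(-1*(-4)) = p*4 = 4*p)
1/(-13872 + O(N(-9, 0*(-1)))) = 1/(-13872 + 4*(-6)) = 1/(-13872 - 24) = 1/(-13896) = -1/13896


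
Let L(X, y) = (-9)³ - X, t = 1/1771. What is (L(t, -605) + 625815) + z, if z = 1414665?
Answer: 3612399020/1771 ≈ 2.0398e+6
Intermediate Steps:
t = 1/1771 ≈ 0.00056465
L(X, y) = -729 - X
(L(t, -605) + 625815) + z = ((-729 - 1*1/1771) + 625815) + 1414665 = ((-729 - 1/1771) + 625815) + 1414665 = (-1291060/1771 + 625815) + 1414665 = 1107027305/1771 + 1414665 = 3612399020/1771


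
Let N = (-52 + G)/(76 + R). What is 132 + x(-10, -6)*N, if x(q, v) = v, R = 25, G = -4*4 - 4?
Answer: 13764/101 ≈ 136.28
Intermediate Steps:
G = -20 (G = -16 - 4 = -20)
N = -72/101 (N = (-52 - 20)/(76 + 25) = -72/101 ≈ -0.71287)
132 + x(-10, -6)*N = 132 - 6*(-72/101) = 132 + 432/101 = 13764/101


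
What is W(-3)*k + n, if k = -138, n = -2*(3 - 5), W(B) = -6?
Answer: 832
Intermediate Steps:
n = 4 (n = -2*(-2) = 4)
W(-3)*k + n = -6*(-138) + 4 = 828 + 4 = 832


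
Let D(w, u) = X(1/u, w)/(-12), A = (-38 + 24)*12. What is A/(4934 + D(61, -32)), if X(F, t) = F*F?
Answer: -2064384/60628991 ≈ -0.034049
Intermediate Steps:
X(F, t) = F**2
A = -168 (A = -14*12 = -168)
D(w, u) = -1/(12*u**2) (D(w, u) = (1/u)**2/(-12) = -1/12/u**2 = -1/(12*u**2))
A/(4934 + D(61, -32)) = -168/(4934 - 1/12/(-32)**2) = -168/(4934 - 1/12*1/1024) = -168/(4934 - 1/12288) = -168/60628991/12288 = -168*12288/60628991 = -2064384/60628991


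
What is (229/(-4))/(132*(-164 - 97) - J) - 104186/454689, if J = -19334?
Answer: -6196212011/27495953208 ≈ -0.22535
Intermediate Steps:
(229/(-4))/(132*(-164 - 97) - J) - 104186/454689 = (229/(-4))/(132*(-164 - 97) - 1*(-19334)) - 104186/454689 = (-1/4*229)/(132*(-261) + 19334) - 104186*1/454689 = -229/(4*(-34452 + 19334)) - 104186/454689 = -229/4/(-15118) - 104186/454689 = -229/4*(-1/15118) - 104186/454689 = 229/60472 - 104186/454689 = -6196212011/27495953208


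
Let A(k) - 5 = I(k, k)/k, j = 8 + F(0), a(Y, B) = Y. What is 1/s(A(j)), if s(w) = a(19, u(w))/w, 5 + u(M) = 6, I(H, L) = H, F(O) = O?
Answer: 6/19 ≈ 0.31579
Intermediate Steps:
u(M) = 1 (u(M) = -5 + 6 = 1)
j = 8 (j = 8 + 0 = 8)
A(k) = 6 (A(k) = 5 + k/k = 5 + 1 = 6)
s(w) = 19/w
1/s(A(j)) = 1/(19/6) = 6/19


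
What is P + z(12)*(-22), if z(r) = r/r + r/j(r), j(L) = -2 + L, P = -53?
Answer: -507/5 ≈ -101.40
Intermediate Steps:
z(r) = 1 + r/(-2 + r) (z(r) = r/r + r/(-2 + r) = 1 + r/(-2 + r))
P + z(12)*(-22) = -53 + (2*(-1 + 12)/(-2 + 12))*(-22) = -53 + (2*11/10)*(-22) = -53 + (2*(1/10)*11)*(-22) = -53 + (11/5)*(-22) = -53 - 242/5 = -507/5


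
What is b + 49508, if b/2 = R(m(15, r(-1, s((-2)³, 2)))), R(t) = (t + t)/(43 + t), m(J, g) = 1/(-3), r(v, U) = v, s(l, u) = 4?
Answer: 1584255/32 ≈ 49508.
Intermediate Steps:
m(J, g) = -⅓
R(t) = 2*t/(43 + t) (R(t) = (2*t)/(43 + t) = 2*t/(43 + t))
b = -1/32 (b = 2*(2*(-⅓)/(43 - ⅓)) = 2*(2*(-⅓)/(128/3)) = 2*(2*(-⅓)*(3/128)) = 2*(-1/64) = -1/32 ≈ -0.031250)
b + 49508 = -1/32 + 49508 = 1584255/32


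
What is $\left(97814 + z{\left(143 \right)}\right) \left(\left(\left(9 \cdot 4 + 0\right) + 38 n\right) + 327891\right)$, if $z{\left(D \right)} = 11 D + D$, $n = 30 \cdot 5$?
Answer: $33205895310$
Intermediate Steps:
$n = 150$
$z{\left(D \right)} = 12 D$
$\left(97814 + z{\left(143 \right)}\right) \left(\left(\left(9 \cdot 4 + 0\right) + 38 n\right) + 327891\right) = \left(97814 + 12 \cdot 143\right) \left(\left(\left(9 \cdot 4 + 0\right) + 38 \cdot 150\right) + 327891\right) = \left(97814 + 1716\right) \left(\left(\left(36 + 0\right) + 5700\right) + 327891\right) = 99530 \left(\left(36 + 5700\right) + 327891\right) = 99530 \left(5736 + 327891\right) = 99530 \cdot 333627 = 33205895310$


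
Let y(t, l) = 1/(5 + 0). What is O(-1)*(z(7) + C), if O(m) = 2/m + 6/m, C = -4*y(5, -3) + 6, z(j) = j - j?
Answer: -208/5 ≈ -41.600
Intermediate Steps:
y(t, l) = 1/5
z(j) = 0
C = 26/5 (C = -4*1/5 + 6 = -4/5 + 6 = 26/5 ≈ 5.2000)
O(m) = 8/m
O(-1)*(z(7) + C) = (8/(-1))*(0 + 26/5) = (8*(-1))*(26/5) = -8*26/5 = -208/5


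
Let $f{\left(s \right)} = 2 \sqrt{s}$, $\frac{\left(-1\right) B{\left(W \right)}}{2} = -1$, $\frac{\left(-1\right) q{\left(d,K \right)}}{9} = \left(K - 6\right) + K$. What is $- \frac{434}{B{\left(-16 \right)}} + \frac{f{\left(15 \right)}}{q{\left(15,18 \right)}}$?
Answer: $-217 - \frac{\sqrt{15}}{135} \approx -217.03$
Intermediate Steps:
$q{\left(d,K \right)} = 54 - 18 K$ ($q{\left(d,K \right)} = - 9 \left(\left(K - 6\right) + K\right) = - 9 \left(\left(-6 + K\right) + K\right) = - 9 \left(-6 + 2 K\right) = 54 - 18 K$)
$B{\left(W \right)} = 2$ ($B{\left(W \right)} = \left(-2\right) \left(-1\right) = 2$)
$- \frac{434}{B{\left(-16 \right)}} + \frac{f{\left(15 \right)}}{q{\left(15,18 \right)}} = - \frac{434}{2} + \frac{2 \sqrt{15}}{54 - 324} = \left(-434\right) \frac{1}{2} + \frac{2 \sqrt{15}}{54 - 324} = -217 + \frac{2 \sqrt{15}}{-270} = -217 + 2 \sqrt{15} \left(- \frac{1}{270}\right) = -217 - \frac{\sqrt{15}}{135}$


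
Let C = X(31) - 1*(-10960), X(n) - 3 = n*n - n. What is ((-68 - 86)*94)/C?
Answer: -2068/1699 ≈ -1.2172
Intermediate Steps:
X(n) = 3 + n² - n (X(n) = 3 + (n*n - n) = 3 + (n² - n) = 3 + n² - n)
C = 11893 (C = (3 + 31² - 1*31) - 1*(-10960) = (3 + 961 - 31) + 10960 = 933 + 10960 = 11893)
((-68 - 86)*94)/C = ((-68 - 86)*94)/11893 = -154*94*(1/11893) = -14476*1/11893 = -2068/1699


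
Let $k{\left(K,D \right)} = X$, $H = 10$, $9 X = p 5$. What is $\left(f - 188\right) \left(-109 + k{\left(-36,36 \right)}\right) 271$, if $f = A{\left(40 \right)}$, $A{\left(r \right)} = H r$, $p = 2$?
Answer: $- \frac{55785892}{9} \approx -6.1984 \cdot 10^{6}$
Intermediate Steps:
$X = \frac{10}{9}$ ($X = \frac{2 \cdot 5}{9} = \frac{1}{9} \cdot 10 = \frac{10}{9} \approx 1.1111$)
$A{\left(r \right)} = 10 r$
$k{\left(K,D \right)} = \frac{10}{9}$
$f = 400$ ($f = 10 \cdot 40 = 400$)
$\left(f - 188\right) \left(-109 + k{\left(-36,36 \right)}\right) 271 = \left(400 - 188\right) \left(-109 + \frac{10}{9}\right) 271 = 212 \left(- \frac{971}{9}\right) 271 = \left(- \frac{205852}{9}\right) 271 = - \frac{55785892}{9}$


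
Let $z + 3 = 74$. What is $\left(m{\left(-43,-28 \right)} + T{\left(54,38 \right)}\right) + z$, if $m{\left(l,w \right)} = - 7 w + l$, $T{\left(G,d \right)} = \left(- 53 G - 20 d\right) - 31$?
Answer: $-3429$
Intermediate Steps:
$z = 71$ ($z = -3 + 74 = 71$)
$T{\left(G,d \right)} = -31 - 53 G - 20 d$
$m{\left(l,w \right)} = l - 7 w$
$\left(m{\left(-43,-28 \right)} + T{\left(54,38 \right)}\right) + z = \left(\left(-43 - -196\right) - 3653\right) + 71 = \left(\left(-43 + 196\right) - 3653\right) + 71 = \left(153 - 3653\right) + 71 = -3500 + 71 = -3429$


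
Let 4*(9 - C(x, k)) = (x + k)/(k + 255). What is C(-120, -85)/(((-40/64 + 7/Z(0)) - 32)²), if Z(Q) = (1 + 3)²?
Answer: 8096/901765 ≈ 0.0089779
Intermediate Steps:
Z(Q) = 16 (Z(Q) = 4² = 16)
C(x, k) = 9 - (k + x)/(4*(255 + k)) (C(x, k) = 9 - (x + k)/(4*(k + 255)) = 9 - (k + x)/(4*(255 + k)))
C(-120, -85)/(((-40/64 + 7/Z(0)) - 32)²) = ((9180 - 1*(-120) + 35*(-85))/(4*(255 - 85)))/(((-40/64 + 7/16) - 32)²) = ((¼)*(9180 + 120 - 2975)/170)/(((-40*1/64 + 7*(1/16)) - 32)²) = ((¼)*(1/170)*6325)/(((-5/8 + 7/16) - 32)²) = 1265/(136*((-3/16 - 32)²)) = 1265/(136*((-515/16)²)) = 1265/(136*(265225/256)) = (1265/136)*(256/265225) = 8096/901765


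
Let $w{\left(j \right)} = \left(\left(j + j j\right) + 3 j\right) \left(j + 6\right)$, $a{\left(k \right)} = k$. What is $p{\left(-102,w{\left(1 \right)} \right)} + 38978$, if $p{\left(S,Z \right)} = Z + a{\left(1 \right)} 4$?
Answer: $39017$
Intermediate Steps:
$w{\left(j \right)} = \left(6 + j\right) \left(j^{2} + 4 j\right)$ ($w{\left(j \right)} = \left(\left(j + j^{2}\right) + 3 j\right) \left(6 + j\right) = \left(j^{2} + 4 j\right) \left(6 + j\right) = \left(6 + j\right) \left(j^{2} + 4 j\right)$)
$p{\left(S,Z \right)} = 4 + Z$ ($p{\left(S,Z \right)} = Z + 1 \cdot 4 = Z + 4 = 4 + Z$)
$p{\left(-102,w{\left(1 \right)} \right)} + 38978 = \left(4 + 1 \left(24 + 1^{2} + 10 \cdot 1\right)\right) + 38978 = \left(4 + 1 \left(24 + 1 + 10\right)\right) + 38978 = \left(4 + 1 \cdot 35\right) + 38978 = \left(4 + 35\right) + 38978 = 39 + 38978 = 39017$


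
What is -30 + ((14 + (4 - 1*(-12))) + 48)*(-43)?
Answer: -3384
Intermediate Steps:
-30 + ((14 + (4 - 1*(-12))) + 48)*(-43) = -30 + ((14 + (4 + 12)) + 48)*(-43) = -30 + ((14 + 16) + 48)*(-43) = -30 + (30 + 48)*(-43) = -30 + 78*(-43) = -30 - 3354 = -3384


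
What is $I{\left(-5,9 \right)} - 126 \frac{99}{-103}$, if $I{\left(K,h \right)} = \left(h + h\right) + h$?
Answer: $\frac{15255}{103} \approx 148.11$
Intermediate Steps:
$I{\left(K,h \right)} = 3 h$ ($I{\left(K,h \right)} = 2 h + h = 3 h$)
$I{\left(-5,9 \right)} - 126 \frac{99}{-103} = 3 \cdot 9 - 126 \frac{99}{-103} = 27 - 126 \cdot 99 \left(- \frac{1}{103}\right) = 27 - - \frac{12474}{103} = 27 + \frac{12474}{103} = \frac{15255}{103}$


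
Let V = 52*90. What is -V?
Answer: -4680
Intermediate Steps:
V = 4680
-V = -1*4680 = -4680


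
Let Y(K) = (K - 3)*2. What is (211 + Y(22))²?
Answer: 62001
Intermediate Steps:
Y(K) = -6 + 2*K (Y(K) = (-3 + K)*2 = -6 + 2*K)
(211 + Y(22))² = (211 + (-6 + 2*22))² = (211 + (-6 + 44))² = (211 + 38)² = 249² = 62001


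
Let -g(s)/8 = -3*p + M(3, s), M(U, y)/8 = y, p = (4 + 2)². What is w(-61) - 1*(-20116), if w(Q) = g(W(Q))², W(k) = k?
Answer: 22753940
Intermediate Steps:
p = 36 (p = 6² = 36)
M(U, y) = 8*y
g(s) = 864 - 64*s (g(s) = -8*(-3*36 + 8*s) = -8*(-108 + 8*s) = 864 - 64*s)
w(Q) = (864 - 64*Q)²
w(-61) - 1*(-20116) = 1024*(-27 + 2*(-61))² - 1*(-20116) = 1024*(-27 - 122)² + 20116 = 1024*(-149)² + 20116 = 1024*22201 + 20116 = 22733824 + 20116 = 22753940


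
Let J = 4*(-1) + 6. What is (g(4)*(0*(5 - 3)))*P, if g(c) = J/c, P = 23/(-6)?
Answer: 0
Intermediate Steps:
P = -23/6 (P = 23*(-⅙) = -23/6 ≈ -3.8333)
J = 2 (J = -4 + 6 = 2)
g(c) = 2/c
(g(4)*(0*(5 - 3)))*P = ((2/4)*(0*(5 - 3)))*(-23/6) = ((2*(¼))*(0*2))*(-23/6) = ((½)*0)*(-23/6) = 0*(-23/6) = 0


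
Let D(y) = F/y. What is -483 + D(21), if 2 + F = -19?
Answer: -484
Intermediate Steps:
F = -21 (F = -2 - 19 = -21)
D(y) = -21/y
-483 + D(21) = -483 - 21/21 = -483 - 21*1/21 = -483 - 1 = -484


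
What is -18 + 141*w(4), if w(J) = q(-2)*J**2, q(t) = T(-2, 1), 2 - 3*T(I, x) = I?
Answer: 2990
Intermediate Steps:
T(I, x) = 2/3 - I/3
q(t) = 4/3 (q(t) = 2/3 - 1/3*(-2) = 2/3 + 2/3 = 4/3)
w(J) = 4*J**2/3
-18 + 141*w(4) = -18 + 141*((4/3)*4**2) = -18 + 141*((4/3)*16) = -18 + 141*(64/3) = -18 + 3008 = 2990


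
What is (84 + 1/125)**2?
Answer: 110271001/15625 ≈ 7057.3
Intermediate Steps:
(84 + 1/125)**2 = (10501/125)**2 = 110271001/15625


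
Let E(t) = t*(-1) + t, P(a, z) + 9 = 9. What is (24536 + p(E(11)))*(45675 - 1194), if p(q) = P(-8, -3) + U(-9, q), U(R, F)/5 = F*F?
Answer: 1091385816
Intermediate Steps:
P(a, z) = 0 (P(a, z) = -9 + 9 = 0)
U(R, F) = 5*F² (U(R, F) = 5*(F*F) = 5*F²)
E(t) = 0 (E(t) = -t + t = 0)
p(q) = 5*q² (p(q) = 0 + 5*q² = 5*q²)
(24536 + p(E(11)))*(45675 - 1194) = (24536 + 5*0²)*(45675 - 1194) = (24536 + 5*0)*44481 = (24536 + 0)*44481 = 24536*44481 = 1091385816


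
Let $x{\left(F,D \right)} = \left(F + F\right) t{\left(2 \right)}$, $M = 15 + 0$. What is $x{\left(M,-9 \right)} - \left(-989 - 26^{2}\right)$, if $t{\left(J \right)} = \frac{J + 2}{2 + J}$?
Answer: $1695$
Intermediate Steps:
$M = 15$
$t{\left(J \right)} = 1$ ($t{\left(J \right)} = \frac{2 + J}{2 + J} = 1$)
$x{\left(F,D \right)} = 2 F$ ($x{\left(F,D \right)} = \left(F + F\right) 1 = 2 F 1 = 2 F$)
$x{\left(M,-9 \right)} - \left(-989 - 26^{2}\right) = 2 \cdot 15 - \left(-989 - 26^{2}\right) = 30 - \left(-989 - 676\right) = 30 - -1665 = 30 + 1665 = 1695$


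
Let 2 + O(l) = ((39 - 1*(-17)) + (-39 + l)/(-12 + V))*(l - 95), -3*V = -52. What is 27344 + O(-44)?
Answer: 347539/16 ≈ 21721.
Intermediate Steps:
V = 52/3 (V = -⅓*(-52) = 52/3 ≈ 17.333)
O(l) = -2 + (-95 + l)*(779/16 + 3*l/16) (O(l) = -2 + ((39 - 1*(-17)) + (-39 + l)/(-12 + 52/3))*(l - 95) = -2 + ((39 + 17) + (-39 + l)/(16/3))*(-95 + l) = -2 + (56 + (-39 + l)*(3/16))*(-95 + l) = -2 + (56 + (-117/16 + 3*l/16))*(-95 + l) = -2 + (779/16 + 3*l/16)*(-95 + l) = -2 + (-95 + l)*(779/16 + 3*l/16))
27344 + O(-44) = 27344 + (-74037/16 + (3/16)*(-44)² + (247/8)*(-44)) = 27344 + (-74037/16 + (3/16)*1936 - 2717/2) = 27344 + (-74037/16 + 363 - 2717/2) = 27344 - 89965/16 = 347539/16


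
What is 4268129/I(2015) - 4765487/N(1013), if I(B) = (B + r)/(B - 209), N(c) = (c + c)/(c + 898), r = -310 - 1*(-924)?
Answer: -8325001018929/5326354 ≈ -1.5630e+6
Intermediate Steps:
r = 614 (r = -310 + 924 = 614)
N(c) = 2*c/(898 + c) (N(c) = (2*c)/(898 + c) = 2*c/(898 + c))
I(B) = (614 + B)/(-209 + B) (I(B) = (B + 614)/(B - 209) = (614 + B)/(-209 + B))
4268129/I(2015) - 4765487/N(1013) = 4268129/(((614 + 2015)/(-209 + 2015))) - 4765487/(2*1013/(898 + 1013)) = 4268129/((2629/1806)) - 4765487/(2*1013/1911) = 4268129/(((1/1806)*2629)) - 4765487/(2*1013*(1/1911)) = 4268129/(2629/1806) - 4765487/2026/1911 = 4268129*(1806/2629) - 4765487*1911/2026 = 7708240974/2629 - 9106845657/2026 = -8325001018929/5326354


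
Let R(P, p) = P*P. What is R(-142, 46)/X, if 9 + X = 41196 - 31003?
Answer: 5041/2546 ≈ 1.9800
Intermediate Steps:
R(P, p) = P²
X = 10184 (X = -9 + (41196 - 31003) = -9 + 10193 = 10184)
R(-142, 46)/X = (-142)²/10184 = 20164*(1/10184) = 5041/2546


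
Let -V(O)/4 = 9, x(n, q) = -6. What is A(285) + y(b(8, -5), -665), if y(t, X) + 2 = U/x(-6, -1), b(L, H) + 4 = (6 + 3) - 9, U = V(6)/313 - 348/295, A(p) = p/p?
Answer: -72411/92335 ≈ -0.78422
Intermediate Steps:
A(p) = 1
V(O) = -36 (V(O) = -4*9 = -36)
U = -119544/92335 (U = -36/313 - 348/295 = -119544/92335 ≈ -1.2947)
b(L, H) = -4 (b(L, H) = -4 + ((6 + 3) - 9) = -4 + (9 - 9) = -4 + 0 = -4)
y(t, X) = -164746/92335 (y(t, X) = -2 - 119544/92335/(-6) = -2 - 119544/92335*(-⅙) = -2 + 19924/92335 = -164746/92335)
A(285) + y(b(8, -5), -665) = 1 - 164746/92335 = -72411/92335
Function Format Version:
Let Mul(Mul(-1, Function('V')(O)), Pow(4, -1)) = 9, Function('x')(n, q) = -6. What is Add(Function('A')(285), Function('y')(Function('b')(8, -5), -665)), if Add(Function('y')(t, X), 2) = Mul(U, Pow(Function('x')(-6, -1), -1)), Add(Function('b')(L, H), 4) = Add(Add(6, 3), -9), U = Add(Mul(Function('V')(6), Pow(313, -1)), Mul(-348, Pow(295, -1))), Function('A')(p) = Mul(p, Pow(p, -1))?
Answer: Rational(-72411, 92335) ≈ -0.78422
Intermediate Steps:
Function('A')(p) = 1
Function('V')(O) = -36 (Function('V')(O) = Mul(-4, 9) = -36)
U = Rational(-119544, 92335) (U = Add(Mul(-36, Pow(313, -1)), Mul(-348, Pow(295, -1))) = Add(Mul(-36, Rational(1, 313)), Mul(-348, Rational(1, 295))) = Add(Rational(-36, 313), Rational(-348, 295)) = Rational(-119544, 92335) ≈ -1.2947)
Function('b')(L, H) = -4 (Function('b')(L, H) = Add(-4, Add(Add(6, 3), -9)) = Add(-4, Add(9, -9)) = Add(-4, 0) = -4)
Function('y')(t, X) = Rational(-164746, 92335) (Function('y')(t, X) = Add(-2, Mul(Rational(-119544, 92335), Pow(-6, -1))) = Add(-2, Mul(Rational(-119544, 92335), Rational(-1, 6))) = Add(-2, Rational(19924, 92335)) = Rational(-164746, 92335))
Add(Function('A')(285), Function('y')(Function('b')(8, -5), -665)) = Add(1, Rational(-164746, 92335)) = Rational(-72411, 92335)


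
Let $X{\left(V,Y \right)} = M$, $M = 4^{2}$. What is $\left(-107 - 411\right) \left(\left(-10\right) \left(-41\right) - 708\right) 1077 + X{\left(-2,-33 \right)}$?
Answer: $166250044$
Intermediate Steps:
$M = 16$
$X{\left(V,Y \right)} = 16$
$\left(-107 - 411\right) \left(\left(-10\right) \left(-41\right) - 708\right) 1077 + X{\left(-2,-33 \right)} = \left(-107 - 411\right) \left(\left(-10\right) \left(-41\right) - 708\right) 1077 + 16 = - 518 \left(410 - 708\right) 1077 + 16 = \left(-518\right) \left(-298\right) 1077 + 16 = 154364 \cdot 1077 + 16 = 166250028 + 16 = 166250044$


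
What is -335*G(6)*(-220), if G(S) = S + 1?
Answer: 515900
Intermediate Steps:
G(S) = 1 + S
-335*G(6)*(-220) = -335*(1 + 6)*(-220) = -335*7*(-220) = -2345*(-220) = 515900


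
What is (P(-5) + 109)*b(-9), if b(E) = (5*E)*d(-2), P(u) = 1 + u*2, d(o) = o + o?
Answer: 18000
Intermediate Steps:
d(o) = 2*o
P(u) = 1 + 2*u
b(E) = -20*E (b(E) = (5*E)*(2*(-2)) = (5*E)*(-4) = -20*E)
(P(-5) + 109)*b(-9) = ((1 + 2*(-5)) + 109)*(-20*(-9)) = ((1 - 10) + 109)*180 = (-9 + 109)*180 = 100*180 = 18000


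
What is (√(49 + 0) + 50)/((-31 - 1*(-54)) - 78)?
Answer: -57/55 ≈ -1.0364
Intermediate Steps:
(√(49 + 0) + 50)/((-31 - 1*(-54)) - 78) = (√49 + 50)/((-31 + 54) - 78) = (7 + 50)/(23 - 78) = 57/(-55) = -1/55*57 = -57/55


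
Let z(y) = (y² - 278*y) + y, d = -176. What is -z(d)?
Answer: -79728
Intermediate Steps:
z(y) = y² - 277*y
-z(d) = -(-176)*(-277 - 176) = -(-176)*(-453) = -1*79728 = -79728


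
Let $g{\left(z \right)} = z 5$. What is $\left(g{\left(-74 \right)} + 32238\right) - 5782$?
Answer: $26086$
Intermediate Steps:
$g{\left(z \right)} = 5 z$
$\left(g{\left(-74 \right)} + 32238\right) - 5782 = \left(5 \left(-74\right) + 32238\right) - 5782 = \left(-370 + 32238\right) - 5782 = 31868 - 5782 = 26086$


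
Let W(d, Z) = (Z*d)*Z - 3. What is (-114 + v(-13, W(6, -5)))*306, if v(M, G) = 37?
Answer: -23562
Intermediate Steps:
W(d, Z) = -3 + d*Z² (W(d, Z) = d*Z² - 3 = -3 + d*Z²)
(-114 + v(-13, W(6, -5)))*306 = (-114 + 37)*306 = -77*306 = -23562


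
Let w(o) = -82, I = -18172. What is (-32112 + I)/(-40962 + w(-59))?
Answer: 12571/10261 ≈ 1.2251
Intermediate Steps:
(-32112 + I)/(-40962 + w(-59)) = (-32112 - 18172)/(-40962 - 82) = -50284/(-41044) = -50284*(-1/41044) = 12571/10261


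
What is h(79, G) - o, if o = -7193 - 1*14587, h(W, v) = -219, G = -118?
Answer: 21561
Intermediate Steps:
o = -21780 (o = -7193 - 14587 = -21780)
h(79, G) - o = -219 - 1*(-21780) = -219 + 21780 = 21561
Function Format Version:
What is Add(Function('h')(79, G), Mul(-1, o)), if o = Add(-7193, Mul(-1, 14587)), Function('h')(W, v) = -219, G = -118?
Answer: 21561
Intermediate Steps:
o = -21780 (o = Add(-7193, -14587) = -21780)
Add(Function('h')(79, G), Mul(-1, o)) = Add(-219, Mul(-1, -21780)) = Add(-219, 21780) = 21561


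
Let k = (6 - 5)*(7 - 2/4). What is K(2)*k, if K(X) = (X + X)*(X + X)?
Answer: 104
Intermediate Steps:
K(X) = 4*X² (K(X) = (2*X)*(2*X) = 4*X²)
k = 13/2 (k = 1*(7 - 2*¼) = 1*(7 - ½) = 1*(13/2) = 13/2 ≈ 6.5000)
K(2)*k = (4*2²)*(13/2) = (4*4)*(13/2) = 16*(13/2) = 104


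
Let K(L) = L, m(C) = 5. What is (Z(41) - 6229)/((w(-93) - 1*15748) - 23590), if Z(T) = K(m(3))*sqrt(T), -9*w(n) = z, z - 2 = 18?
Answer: 56061/354062 - 45*sqrt(41)/354062 ≈ 0.15752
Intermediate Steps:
z = 20 (z = 2 + 18 = 20)
w(n) = -20/9 (w(n) = -1/9*20 = -20/9)
Z(T) = 5*sqrt(T)
(Z(41) - 6229)/((w(-93) - 1*15748) - 23590) = (5*sqrt(41) - 6229)/((-20/9 - 1*15748) - 23590) = (-6229 + 5*sqrt(41))/((-20/9 - 15748) - 23590) = (-6229 + 5*sqrt(41))/(-141752/9 - 23590) = (-6229 + 5*sqrt(41))/(-354062/9) = (-6229 + 5*sqrt(41))*(-9/354062) = 56061/354062 - 45*sqrt(41)/354062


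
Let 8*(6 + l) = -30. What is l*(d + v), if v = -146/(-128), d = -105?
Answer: 259233/256 ≈ 1012.6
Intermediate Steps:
l = -39/4 (l = -6 + (1/8)*(-30) = -6 - 15/4 = -39/4 ≈ -9.7500)
v = 73/64 (v = -146*(-1/128) = 73/64 ≈ 1.1406)
l*(d + v) = -39*(-105 + 73/64)/4 = -39/4*(-6647/64) = 259233/256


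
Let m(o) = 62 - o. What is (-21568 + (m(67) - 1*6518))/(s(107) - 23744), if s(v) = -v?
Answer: 28091/23851 ≈ 1.1778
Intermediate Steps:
(-21568 + (m(67) - 1*6518))/(s(107) - 23744) = (-21568 + ((62 - 1*67) - 1*6518))/(-1*107 - 23744) = (-21568 + ((62 - 67) - 6518))/(-107 - 23744) = (-21568 + (-5 - 6518))/(-23851) = (-21568 - 6523)*(-1/23851) = -28091*(-1/23851) = 28091/23851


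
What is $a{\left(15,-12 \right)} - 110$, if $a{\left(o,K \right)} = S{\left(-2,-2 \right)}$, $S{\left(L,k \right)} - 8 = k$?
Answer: $-104$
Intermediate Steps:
$S{\left(L,k \right)} = 8 + k$
$a{\left(o,K \right)} = 6$ ($a{\left(o,K \right)} = 8 - 2 = 6$)
$a{\left(15,-12 \right)} - 110 = 6 - 110 = -104$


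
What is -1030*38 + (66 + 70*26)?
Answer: -37254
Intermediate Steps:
-1030*38 + (66 + 70*26) = -39140 + (66 + 1820) = -39140 + 1886 = -37254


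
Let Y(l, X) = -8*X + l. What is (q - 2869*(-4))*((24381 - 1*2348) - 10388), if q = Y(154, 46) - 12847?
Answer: -18457325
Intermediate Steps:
Y(l, X) = l - 8*X
q = -13061 (q = (154 - 8*46) - 12847 = (154 - 368) - 12847 = -214 - 12847 = -13061)
(q - 2869*(-4))*((24381 - 1*2348) - 10388) = (-13061 - 2869*(-4))*((24381 - 1*2348) - 10388) = (-13061 + 11476)*((24381 - 2348) - 10388) = -1585*(22033 - 10388) = -1585*11645 = -18457325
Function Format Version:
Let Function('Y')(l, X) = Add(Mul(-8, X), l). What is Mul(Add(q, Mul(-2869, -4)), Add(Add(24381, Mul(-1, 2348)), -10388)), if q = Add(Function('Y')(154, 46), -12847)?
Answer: -18457325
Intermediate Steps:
Function('Y')(l, X) = Add(l, Mul(-8, X))
q = -13061 (q = Add(Add(154, Mul(-8, 46)), -12847) = Add(Add(154, -368), -12847) = Add(-214, -12847) = -13061)
Mul(Add(q, Mul(-2869, -4)), Add(Add(24381, Mul(-1, 2348)), -10388)) = Mul(Add(-13061, Mul(-2869, -4)), Add(Add(24381, Mul(-1, 2348)), -10388)) = Mul(Add(-13061, 11476), Add(Add(24381, -2348), -10388)) = Mul(-1585, Add(22033, -10388)) = Mul(-1585, 11645) = -18457325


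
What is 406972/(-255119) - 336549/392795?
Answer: -245716611071/100209467605 ≈ -2.4520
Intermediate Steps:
406972/(-255119) - 336549/392795 = 406972*(-1/255119) - 336549*1/392795 = -406972/255119 - 336549/392795 = -245716611071/100209467605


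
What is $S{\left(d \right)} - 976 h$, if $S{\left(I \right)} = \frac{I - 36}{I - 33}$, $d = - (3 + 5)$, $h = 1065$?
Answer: $- \frac{42616996}{41} \approx -1.0394 \cdot 10^{6}$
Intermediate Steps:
$d = -8$ ($d = \left(-1\right) 8 = -8$)
$S{\left(I \right)} = \frac{-36 + I}{-33 + I}$
$S{\left(d \right)} - 976 h = \frac{-36 - 8}{-33 - 8} - 1039440 = \frac{1}{-41} \left(-44\right) - 1039440 = \left(- \frac{1}{41}\right) \left(-44\right) - 1039440 = \frac{44}{41} - 1039440 = - \frac{42616996}{41}$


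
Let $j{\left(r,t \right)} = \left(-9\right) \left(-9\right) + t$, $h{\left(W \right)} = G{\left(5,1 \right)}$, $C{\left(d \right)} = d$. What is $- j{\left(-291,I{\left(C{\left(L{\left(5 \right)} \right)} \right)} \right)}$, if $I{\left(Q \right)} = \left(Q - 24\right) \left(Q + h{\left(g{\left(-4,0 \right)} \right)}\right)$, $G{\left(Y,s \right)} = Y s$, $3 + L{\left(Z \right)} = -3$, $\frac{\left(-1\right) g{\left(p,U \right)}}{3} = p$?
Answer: $-111$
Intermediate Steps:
$g{\left(p,U \right)} = - 3 p$
$L{\left(Z \right)} = -6$ ($L{\left(Z \right)} = -3 - 3 = -6$)
$h{\left(W \right)} = 5$ ($h{\left(W \right)} = 5 \cdot 1 = 5$)
$I{\left(Q \right)} = \left(-24 + Q\right) \left(5 + Q\right)$ ($I{\left(Q \right)} = \left(Q - 24\right) \left(Q + 5\right) = \left(-24 + Q\right) \left(5 + Q\right)$)
$j{\left(r,t \right)} = 81 + t$
$- j{\left(-291,I{\left(C{\left(L{\left(5 \right)} \right)} \right)} \right)} = - (81 - \left(6 - 36\right)) = - (81 + \left(-120 + 36 + 114\right)) = - (81 + 30) = \left(-1\right) 111 = -111$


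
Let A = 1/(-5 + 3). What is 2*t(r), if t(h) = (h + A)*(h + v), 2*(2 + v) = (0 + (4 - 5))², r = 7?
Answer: 143/2 ≈ 71.500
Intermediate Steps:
A = -½ (A = 1/(-2) = -½ ≈ -0.50000)
v = -3/2 (v = -2 + (0 + (4 - 5))²/2 = -2 + (0 - 1)²/2 = -2 + (½)*(-1)² = -2 + (½)*1 = -2 + ½ = -3/2 ≈ -1.5000)
t(h) = (-3/2 + h)*(-½ + h) (t(h) = (h - ½)*(h - 3/2) = (-½ + h)*(-3/2 + h) = (-3/2 + h)*(-½ + h))
2*t(r) = 2*(¾ + 7² - 2*7) = 2*(¾ + 49 - 14) = 2*(143/4) = 143/2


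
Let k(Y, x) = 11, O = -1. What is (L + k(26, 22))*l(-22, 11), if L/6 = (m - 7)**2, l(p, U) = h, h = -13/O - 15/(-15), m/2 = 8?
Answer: 6958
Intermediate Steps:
m = 16 (m = 2*8 = 16)
h = 14 (h = -13/(-1) - 15/(-15) = -13*(-1) - 15*(-1/15) = 13 + 1 = 14)
l(p, U) = 14
L = 486 (L = 6*(16 - 7)**2 = 6*9**2 = 6*81 = 486)
(L + k(26, 22))*l(-22, 11) = (486 + 11)*14 = 497*14 = 6958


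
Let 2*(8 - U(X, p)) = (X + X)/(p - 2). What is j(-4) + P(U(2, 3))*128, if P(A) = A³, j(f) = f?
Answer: 27644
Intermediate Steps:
U(X, p) = 8 - X/(-2 + p) (U(X, p) = 8 - (X + X)/(2*(p - 2)) = 8 - 2*X/(2*(-2 + p)) = 8 - X/(-2 + p))
j(-4) + P(U(2, 3))*128 = -4 + ((-16 - 1*2 + 8*3)/(-2 + 3))³*128 = -4 + ((-16 - 2 + 24)/1)³*128 = -4 + (1*6)³*128 = -4 + 6³*128 = -4 + 216*128 = -4 + 27648 = 27644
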